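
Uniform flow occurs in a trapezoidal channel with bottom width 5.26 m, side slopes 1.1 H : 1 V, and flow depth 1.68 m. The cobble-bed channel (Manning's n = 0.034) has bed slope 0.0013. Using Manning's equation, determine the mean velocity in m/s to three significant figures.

1.17 m/s

A = (b + z·y)·y = (5.26 + 1.1×1.68)×1.68 = 11.94 m²
P = b + 2y√(1+z²) = 5.26 + 2×1.68×√(1+1.1²) = 10.25 m
R = A/P = 11.94/10.25 = 1.164 m
Q = (1/n)·A·R^(2/3)·S^(1/2) = (1/0.034) × 11.94 × 1.164^(2/3) × 0.0013^(1/2) = 14.02 m³/s
V = Q/A = 14.02/11.94 = 1.174 m/s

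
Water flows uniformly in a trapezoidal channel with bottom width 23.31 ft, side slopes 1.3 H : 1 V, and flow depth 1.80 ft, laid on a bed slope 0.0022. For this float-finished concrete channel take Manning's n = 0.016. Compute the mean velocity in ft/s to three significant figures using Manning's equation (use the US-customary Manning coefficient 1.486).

A = (b + z·y)·y = (23.31 + 1.3×1.80)×1.80 = 46.17 ft²
P = b + 2y√(1+z²) = 23.31 + 2×1.80×√(1+1.3²) = 29.21 ft
R = A/P = 46.17/29.21 = 1.580 ft
Q = (1.486/n)·A·R^(2/3)·S^(1/2) = (1.486/0.016) × 46.17 × 1.580^(2/3) × 0.0022^(1/2) = 272.9 ft³/s
V = Q/A = 272.9/46.17 = 5.910 ft/s

5.91 ft/s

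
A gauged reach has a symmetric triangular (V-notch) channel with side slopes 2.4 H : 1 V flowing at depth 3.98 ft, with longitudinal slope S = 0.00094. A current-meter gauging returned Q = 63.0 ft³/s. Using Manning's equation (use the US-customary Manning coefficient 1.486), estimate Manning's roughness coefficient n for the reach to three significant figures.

0.0412

A = z·y² = 2.4×3.98² = 38.02 ft²
P = 2y√(1+z²) = 2×3.98×√(1+2.4²) = 20.70 ft
R = A/P = 38.02/20.70 = 1.837 ft
n = (1.486/Q)·A·R^(2/3)·S^(1/2) = (1.486/63.0) × 38.02 × 1.500 × 0.03066 = 0.04124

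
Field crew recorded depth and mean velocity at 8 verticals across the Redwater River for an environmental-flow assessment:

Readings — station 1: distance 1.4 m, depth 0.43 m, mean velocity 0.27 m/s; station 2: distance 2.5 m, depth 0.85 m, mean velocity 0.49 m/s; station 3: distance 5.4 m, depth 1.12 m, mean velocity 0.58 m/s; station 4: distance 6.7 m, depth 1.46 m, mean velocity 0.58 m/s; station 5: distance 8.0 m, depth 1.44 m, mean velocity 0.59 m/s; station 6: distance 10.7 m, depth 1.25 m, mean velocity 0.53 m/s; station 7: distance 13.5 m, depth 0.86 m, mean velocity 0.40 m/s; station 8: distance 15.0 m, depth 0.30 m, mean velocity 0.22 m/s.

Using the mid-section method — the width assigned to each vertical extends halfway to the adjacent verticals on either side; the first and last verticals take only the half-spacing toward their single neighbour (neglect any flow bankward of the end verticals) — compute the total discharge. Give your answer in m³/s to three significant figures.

7.67 m³/s

w_1 = (2.5 − 1.4)/2 = 0.55 m; q_1 = 0.27 × 0.43 × 0.55 = 0.06386 m³/s
w_2 = (5.4 − 1.4)/2 = 2 m; q_2 = 0.49 × 0.85 × 2 = 0.8330 m³/s
w_3 = (6.7 − 2.5)/2 = 2.1 m; q_3 = 0.58 × 1.12 × 2.1 = 1.364 m³/s
w_4 = (8.0 − 5.4)/2 = 1.3 m; q_4 = 0.58 × 1.46 × 1.3 = 1.101 m³/s
w_5 = (10.7 − 6.7)/2 = 2 m; q_5 = 0.59 × 1.44 × 2 = 1.699 m³/s
w_6 = (13.5 − 8.0)/2 = 2.75 m; q_6 = 0.53 × 1.25 × 2.75 = 1.822 m³/s
w_7 = (15.0 − 10.7)/2 = 2.15 m; q_7 = 0.40 × 0.86 × 2.15 = 0.7396 m³/s
w_8 = (15.0 − 13.5)/2 = 0.75 m; q_8 = 0.22 × 0.30 × 0.75 = 0.04950 m³/s
Q = Σ qᵢ = 7.672 m³/s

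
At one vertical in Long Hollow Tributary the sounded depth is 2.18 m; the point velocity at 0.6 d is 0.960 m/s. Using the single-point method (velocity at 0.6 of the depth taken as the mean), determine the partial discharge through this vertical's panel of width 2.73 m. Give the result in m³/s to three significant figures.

5.71 m³/s

v̄ = v₀.₆ = 0.960 m/s
q = v̄ × d × w = 0.9600 × 2.18 × 2.73 = 5.713 m³/s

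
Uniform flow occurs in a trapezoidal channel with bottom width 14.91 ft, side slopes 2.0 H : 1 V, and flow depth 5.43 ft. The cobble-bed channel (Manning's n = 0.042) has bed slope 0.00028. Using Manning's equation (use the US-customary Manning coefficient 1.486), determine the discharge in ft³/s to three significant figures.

194 ft³/s

A = (b + z·y)·y = (14.91 + 2.0×5.43)×5.43 = 139.9 ft²
P = b + 2y√(1+z²) = 14.91 + 2×5.43×√(1+2.0²) = 39.19 ft
R = A/P = 139.9/39.19 = 3.570 ft
Q = (1.486/n)·A·R^(2/3)·S^(1/2) = (1.486/0.042) × 139.9 × 3.570^(2/3) × 0.00028^(1/2) = 193.5 ft³/s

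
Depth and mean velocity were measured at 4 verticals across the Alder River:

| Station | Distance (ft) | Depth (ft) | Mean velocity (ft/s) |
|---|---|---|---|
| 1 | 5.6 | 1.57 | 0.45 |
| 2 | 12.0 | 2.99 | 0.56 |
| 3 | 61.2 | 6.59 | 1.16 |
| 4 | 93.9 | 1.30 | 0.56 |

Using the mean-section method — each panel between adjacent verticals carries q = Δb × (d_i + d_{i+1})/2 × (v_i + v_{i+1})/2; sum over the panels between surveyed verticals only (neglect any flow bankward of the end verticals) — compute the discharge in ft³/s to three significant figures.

Panel 1-2: Δb = 6.4 ft, d̄ = (1.57+2.99)/2 = 2.28, v̄ = (0.45+0.56)/2 = 0.505 → q = 6.4×2.28×0.505 = 7.369 ft³/s
Panel 2-3: Δb = 49.2 ft, d̄ = (2.99+6.59)/2 = 4.79, v̄ = (0.56+1.16)/2 = 0.86 → q = 49.2×4.79×0.86 = 202.7 ft³/s
Panel 3-4: Δb = 32.7 ft, d̄ = (6.59+1.30)/2 = 3.945, v̄ = (1.16+0.56)/2 = 0.86 → q = 32.7×3.945×0.86 = 110.9 ft³/s
Q = Σ q = 321.0 ft³/s

321 ft³/s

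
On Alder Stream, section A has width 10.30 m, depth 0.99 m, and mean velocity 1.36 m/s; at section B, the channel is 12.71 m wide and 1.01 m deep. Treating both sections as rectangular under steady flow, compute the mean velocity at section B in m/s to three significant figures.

Q = A₁V₁ = (10.30×0.99) × 1.36 = 13.87 m³/s
A₂ = 12.71 × 1.01 = 12.84 m²
V₂ = Q/A₂ = 13.87/12.84 = 1.080 m/s

1.08 m/s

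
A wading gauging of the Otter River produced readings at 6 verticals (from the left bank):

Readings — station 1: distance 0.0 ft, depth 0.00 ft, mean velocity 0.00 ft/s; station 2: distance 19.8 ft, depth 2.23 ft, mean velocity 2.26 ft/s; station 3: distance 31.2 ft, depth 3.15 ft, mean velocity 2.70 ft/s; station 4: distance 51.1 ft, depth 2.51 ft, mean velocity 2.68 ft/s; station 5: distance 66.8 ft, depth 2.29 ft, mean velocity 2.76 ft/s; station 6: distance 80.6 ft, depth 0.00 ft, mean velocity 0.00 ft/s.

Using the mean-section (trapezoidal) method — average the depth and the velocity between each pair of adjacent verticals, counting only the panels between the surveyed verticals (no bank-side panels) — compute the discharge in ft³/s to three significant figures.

377 ft³/s

Panel 1-2: Δb = 19.8 ft, d̄ = (0.00+2.23)/2 = 1.115, v̄ = (0.00+2.26)/2 = 1.13 → q = 19.8×1.115×1.13 = 24.95 ft³/s
Panel 2-3: Δb = 11.4 ft, d̄ = (2.23+3.15)/2 = 2.69, v̄ = (2.26+2.70)/2 = 2.48 → q = 11.4×2.69×2.48 = 76.05 ft³/s
Panel 3-4: Δb = 19.9 ft, d̄ = (3.15+2.51)/2 = 2.83, v̄ = (2.70+2.68)/2 = 2.69 → q = 19.9×2.83×2.69 = 151.5 ft³/s
Panel 4-5: Δb = 15.7 ft, d̄ = (2.51+2.29)/2 = 2.4, v̄ = (2.68+2.76)/2 = 2.72 → q = 15.7×2.4×2.72 = 102.5 ft³/s
Panel 5-6: Δb = 13.8 ft, d̄ = (2.29+0.00)/2 = 1.145, v̄ = (2.76+0.00)/2 = 1.38 → q = 13.8×1.145×1.38 = 21.81 ft³/s
Q = Σ q = 376.8 ft³/s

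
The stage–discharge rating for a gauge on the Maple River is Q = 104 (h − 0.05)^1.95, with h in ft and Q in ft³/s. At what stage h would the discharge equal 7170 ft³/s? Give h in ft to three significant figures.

8.82 ft

h − h₀ = (Q/C)^(1/b) = (7170/104)^(1/1.95) = 8.766 ft
h = 0.05 + 8.766 = 8.816 ft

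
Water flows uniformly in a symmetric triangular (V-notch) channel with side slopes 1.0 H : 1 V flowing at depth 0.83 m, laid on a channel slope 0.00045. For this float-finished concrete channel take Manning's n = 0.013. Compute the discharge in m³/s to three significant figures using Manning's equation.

0.496 m³/s

A = z·y² = 1.0×0.83² = 0.6889 m²
P = 2y√(1+z²) = 2×0.83×√(1+1.0²) = 2.348 m
R = A/P = 0.6889/2.348 = 0.2934 m
Q = (1/n)·A·R^(2/3)·S^(1/2) = (1/0.013) × 0.6889 × 0.2934^(2/3) × 0.00045^(1/2) = 0.4964 m³/s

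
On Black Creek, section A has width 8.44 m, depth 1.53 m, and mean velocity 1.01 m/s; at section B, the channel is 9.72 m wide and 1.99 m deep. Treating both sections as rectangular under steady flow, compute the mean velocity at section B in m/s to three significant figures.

Q = A₁V₁ = (8.44×1.53) × 1.01 = 13.04 m³/s
A₂ = 9.72 × 1.99 = 19.34 m²
V₂ = Q/A₂ = 13.04/19.34 = 0.6743 m/s

0.674 m/s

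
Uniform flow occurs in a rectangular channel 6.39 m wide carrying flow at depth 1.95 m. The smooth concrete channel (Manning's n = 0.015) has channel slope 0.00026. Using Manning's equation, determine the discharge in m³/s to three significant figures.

A = b·y = 6.39 × 1.95 = 12.46 m²
P = b + 2y = 6.39 + 2×1.95 = 10.29 m
R = A/P = 12.46/10.29 = 1.211 m
Q = (1/n)·A·R^(2/3)·S^(1/2) = (1/0.015) × 12.46 × 1.211^(2/3) × 0.00026^(1/2) = 15.22 m³/s

15.2 m³/s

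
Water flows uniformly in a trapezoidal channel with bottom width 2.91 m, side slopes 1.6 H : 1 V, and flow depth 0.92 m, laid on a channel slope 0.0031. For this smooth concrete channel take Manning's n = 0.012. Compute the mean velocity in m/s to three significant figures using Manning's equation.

3.42 m/s

A = (b + z·y)·y = (2.91 + 1.6×0.92)×0.92 = 4.031 m²
P = b + 2y√(1+z²) = 2.91 + 2×0.92×√(1+1.6²) = 6.382 m
R = A/P = 4.031/6.382 = 0.6317 m
Q = (1/n)·A·R^(2/3)·S^(1/2) = (1/0.012) × 4.031 × 0.6317^(2/3) × 0.0031^(1/2) = 13.77 m³/s
V = Q/A = 13.77/4.031 = 3.416 m/s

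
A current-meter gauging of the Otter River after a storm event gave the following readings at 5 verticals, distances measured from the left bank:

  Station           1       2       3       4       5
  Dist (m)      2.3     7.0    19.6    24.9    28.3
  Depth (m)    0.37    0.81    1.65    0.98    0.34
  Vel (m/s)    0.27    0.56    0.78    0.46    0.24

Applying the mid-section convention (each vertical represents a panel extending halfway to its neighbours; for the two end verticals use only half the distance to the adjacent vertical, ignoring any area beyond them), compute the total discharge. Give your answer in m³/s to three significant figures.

17.8 m³/s

w_1 = (7.0 − 2.3)/2 = 2.35 m; q_1 = 0.27 × 0.37 × 2.35 = 0.2348 m³/s
w_2 = (19.6 − 2.3)/2 = 8.65 m; q_2 = 0.56 × 0.81 × 8.65 = 3.924 m³/s
w_3 = (24.9 − 7.0)/2 = 8.95 m; q_3 = 0.78 × 1.65 × 8.95 = 11.52 m³/s
w_4 = (28.3 − 19.6)/2 = 4.35 m; q_4 = 0.46 × 0.98 × 4.35 = 1.961 m³/s
w_5 = (28.3 − 24.9)/2 = 1.7 m; q_5 = 0.24 × 0.34 × 1.7 = 0.1387 m³/s
Q = Σ qᵢ = 17.78 m³/s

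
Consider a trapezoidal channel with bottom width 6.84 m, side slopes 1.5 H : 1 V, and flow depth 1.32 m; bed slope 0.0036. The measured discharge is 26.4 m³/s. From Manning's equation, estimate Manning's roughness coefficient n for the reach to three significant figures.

A = (b + z·y)·y = (6.84 + 1.5×1.32)×1.32 = 11.64 m²
P = b + 2y√(1+z²) = 6.84 + 2×1.32×√(1+1.5²) = 11.60 m
R = A/P = 11.64/11.60 = 1.004 m
n = (1/Q)·A·R^(2/3)·S^(1/2) = (1/26.4) × 11.64 × 1.002 × 0.06000 = 0.02653

0.0265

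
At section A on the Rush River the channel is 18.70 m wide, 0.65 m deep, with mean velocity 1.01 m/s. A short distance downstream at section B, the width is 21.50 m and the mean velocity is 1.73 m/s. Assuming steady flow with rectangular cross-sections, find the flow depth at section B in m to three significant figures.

0.330 m

Q = A₁V₁ = (18.70×0.65) × 1.01 = 12.28 m³/s
d₂ = Q/(b₂ V₂) = 12.28/(21.50×1.73) = 0.3301 m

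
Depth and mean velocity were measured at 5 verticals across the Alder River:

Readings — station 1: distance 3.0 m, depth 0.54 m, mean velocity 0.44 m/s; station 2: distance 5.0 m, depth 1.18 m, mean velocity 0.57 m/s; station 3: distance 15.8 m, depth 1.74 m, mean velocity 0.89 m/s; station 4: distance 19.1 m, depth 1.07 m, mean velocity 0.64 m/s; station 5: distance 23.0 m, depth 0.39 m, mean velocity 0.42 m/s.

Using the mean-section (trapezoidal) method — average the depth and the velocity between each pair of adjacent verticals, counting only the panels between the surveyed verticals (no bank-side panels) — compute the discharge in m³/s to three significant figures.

17.4 m³/s

Panel 1-2: Δb = 2 m, d̄ = (0.54+1.18)/2 = 0.86, v̄ = (0.44+0.57)/2 = 0.505 → q = 2×0.86×0.505 = 0.8686 m³/s
Panel 2-3: Δb = 10.8 m, d̄ = (1.18+1.74)/2 = 1.46, v̄ = (0.57+0.89)/2 = 0.73 → q = 10.8×1.46×0.73 = 11.51 m³/s
Panel 3-4: Δb = 3.3 m, d̄ = (1.74+1.07)/2 = 1.405, v̄ = (0.89+0.64)/2 = 0.765 → q = 3.3×1.405×0.765 = 3.547 m³/s
Panel 4-5: Δb = 3.9 m, d̄ = (1.07+0.39)/2 = 0.73, v̄ = (0.64+0.42)/2 = 0.53 → q = 3.9×0.73×0.53 = 1.509 m³/s
Q = Σ q = 17.44 m³/s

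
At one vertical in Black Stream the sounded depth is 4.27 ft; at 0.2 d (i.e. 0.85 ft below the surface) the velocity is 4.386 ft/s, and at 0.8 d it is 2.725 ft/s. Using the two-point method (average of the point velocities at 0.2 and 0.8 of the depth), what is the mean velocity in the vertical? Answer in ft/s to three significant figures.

v̄ = (4.386 + 2.725) / 2 = 3.556 ft/s

3.56 ft/s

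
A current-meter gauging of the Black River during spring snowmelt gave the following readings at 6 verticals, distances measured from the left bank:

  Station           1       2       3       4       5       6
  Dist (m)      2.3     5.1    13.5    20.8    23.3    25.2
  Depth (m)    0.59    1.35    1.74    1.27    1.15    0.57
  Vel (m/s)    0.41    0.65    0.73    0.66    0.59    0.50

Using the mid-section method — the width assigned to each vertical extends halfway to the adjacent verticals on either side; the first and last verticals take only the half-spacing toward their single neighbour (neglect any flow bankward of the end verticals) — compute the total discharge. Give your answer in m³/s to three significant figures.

21.1 m³/s

w_1 = (5.1 − 2.3)/2 = 1.4 m; q_1 = 0.41 × 0.59 × 1.4 = 0.3387 m³/s
w_2 = (13.5 − 2.3)/2 = 5.6 m; q_2 = 0.65 × 1.35 × 5.6 = 4.914 m³/s
w_3 = (20.8 − 5.1)/2 = 7.85 m; q_3 = 0.73 × 1.74 × 7.85 = 9.971 m³/s
w_4 = (23.3 − 13.5)/2 = 4.9 m; q_4 = 0.66 × 1.27 × 4.9 = 4.107 m³/s
w_5 = (25.2 − 20.8)/2 = 2.2 m; q_5 = 0.59 × 1.15 × 2.2 = 1.493 m³/s
w_6 = (25.2 − 23.3)/2 = 0.95 m; q_6 = 0.50 × 0.57 × 0.95 = 0.2708 m³/s
Q = Σ qᵢ = 21.09 m³/s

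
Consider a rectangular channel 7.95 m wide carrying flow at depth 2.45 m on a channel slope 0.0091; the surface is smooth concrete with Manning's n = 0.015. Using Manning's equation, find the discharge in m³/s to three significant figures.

A = b·y = 7.95 × 2.45 = 19.48 m²
P = b + 2y = 7.95 + 2×2.45 = 12.85 m
R = A/P = 19.48/12.85 = 1.516 m
Q = (1/n)·A·R^(2/3)·S^(1/2) = (1/0.015) × 19.48 × 1.516^(2/3) × 0.0091^(1/2) = 163.4 m³/s

163 m³/s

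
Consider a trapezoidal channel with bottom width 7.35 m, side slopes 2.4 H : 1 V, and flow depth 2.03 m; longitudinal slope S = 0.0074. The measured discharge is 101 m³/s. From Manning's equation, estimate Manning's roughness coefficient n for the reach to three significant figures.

A = (b + z·y)·y = (7.35 + 2.4×2.03)×2.03 = 24.81 m²
P = b + 2y√(1+z²) = 7.35 + 2×2.03×√(1+2.4²) = 17.91 m
R = A/P = 24.81/17.91 = 1.386 m
n = (1/Q)·A·R^(2/3)·S^(1/2) = (1/101) × 24.81 × 1.243 × 0.08602 = 0.02626

0.0263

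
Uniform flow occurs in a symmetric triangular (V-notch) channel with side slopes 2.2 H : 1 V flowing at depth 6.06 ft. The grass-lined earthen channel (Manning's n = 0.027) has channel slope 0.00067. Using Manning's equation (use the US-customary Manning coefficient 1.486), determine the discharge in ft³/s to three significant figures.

226 ft³/s

A = z·y² = 2.2×6.06² = 80.79 ft²
P = 2y√(1+z²) = 2×6.06×√(1+2.2²) = 29.29 ft
R = A/P = 80.79/29.29 = 2.758 ft
Q = (1.486/n)·A·R^(2/3)·S^(1/2) = (1.486/0.027) × 80.79 × 2.758^(2/3) × 0.00067^(1/2) = 226.4 ft³/s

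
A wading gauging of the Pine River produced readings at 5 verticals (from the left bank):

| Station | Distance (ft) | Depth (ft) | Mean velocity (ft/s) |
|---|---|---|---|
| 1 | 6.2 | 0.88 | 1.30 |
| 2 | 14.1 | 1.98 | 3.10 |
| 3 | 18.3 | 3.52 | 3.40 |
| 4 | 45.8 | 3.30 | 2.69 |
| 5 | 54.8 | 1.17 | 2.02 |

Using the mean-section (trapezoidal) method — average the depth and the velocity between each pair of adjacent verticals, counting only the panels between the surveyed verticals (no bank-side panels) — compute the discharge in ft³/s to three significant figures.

Panel 1-2: Δb = 7.9 ft, d̄ = (0.88+1.98)/2 = 1.43, v̄ = (1.30+3.10)/2 = 2.2 → q = 7.9×1.43×2.2 = 24.85 ft³/s
Panel 2-3: Δb = 4.2 ft, d̄ = (1.98+3.52)/2 = 2.75, v̄ = (3.10+3.40)/2 = 3.25 → q = 4.2×2.75×3.25 = 37.54 ft³/s
Panel 3-4: Δb = 27.5 ft, d̄ = (3.52+3.30)/2 = 3.41, v̄ = (3.40+2.69)/2 = 3.045 → q = 27.5×3.41×3.045 = 285.5 ft³/s
Panel 4-5: Δb = 9 ft, d̄ = (3.30+1.17)/2 = 2.235, v̄ = (2.69+2.02)/2 = 2.355 → q = 9×2.235×2.355 = 47.37 ft³/s
Q = Σ q = 395.3 ft³/s

395 ft³/s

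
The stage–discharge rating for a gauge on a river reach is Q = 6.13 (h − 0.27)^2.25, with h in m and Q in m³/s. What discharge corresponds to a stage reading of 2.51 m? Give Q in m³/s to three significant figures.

37.6 m³/s

Q = 6.13 × (2.51 − 0.27)^2.25 = 6.13 × 2.24^2.25 = 37.63 m³/s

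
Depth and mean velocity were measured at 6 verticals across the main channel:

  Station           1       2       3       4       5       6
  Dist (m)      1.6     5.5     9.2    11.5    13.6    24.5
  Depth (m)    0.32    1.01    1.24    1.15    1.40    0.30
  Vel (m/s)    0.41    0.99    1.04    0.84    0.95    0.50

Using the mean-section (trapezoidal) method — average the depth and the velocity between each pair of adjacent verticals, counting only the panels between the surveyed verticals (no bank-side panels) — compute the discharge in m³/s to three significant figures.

17.7 m³/s

Panel 1-2: Δb = 3.9 m, d̄ = (0.32+1.01)/2 = 0.665, v̄ = (0.41+0.99)/2 = 0.7 → q = 3.9×0.665×0.7 = 1.815 m³/s
Panel 2-3: Δb = 3.7 m, d̄ = (1.01+1.24)/2 = 1.125, v̄ = (0.99+1.04)/2 = 1.015 → q = 3.7×1.125×1.015 = 4.225 m³/s
Panel 3-4: Δb = 2.3 m, d̄ = (1.24+1.15)/2 = 1.195, v̄ = (1.04+0.84)/2 = 0.94 → q = 2.3×1.195×0.94 = 2.584 m³/s
Panel 4-5: Δb = 2.1 m, d̄ = (1.15+1.40)/2 = 1.275, v̄ = (0.84+0.95)/2 = 0.895 → q = 2.1×1.275×0.895 = 2.396 m³/s
Panel 5-6: Δb = 10.9 m, d̄ = (1.40+0.30)/2 = 0.85, v̄ = (0.95+0.50)/2 = 0.725 → q = 10.9×0.85×0.725 = 6.717 m³/s
Q = Σ q = 17.74 m³/s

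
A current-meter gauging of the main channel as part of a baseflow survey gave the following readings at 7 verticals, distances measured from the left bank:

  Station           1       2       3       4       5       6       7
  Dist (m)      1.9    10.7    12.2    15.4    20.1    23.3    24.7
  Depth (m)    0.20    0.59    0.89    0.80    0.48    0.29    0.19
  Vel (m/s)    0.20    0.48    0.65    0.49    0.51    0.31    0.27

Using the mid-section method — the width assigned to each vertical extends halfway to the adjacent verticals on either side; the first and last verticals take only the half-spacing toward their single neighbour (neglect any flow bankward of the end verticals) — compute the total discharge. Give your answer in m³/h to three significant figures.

20700 m³/h

w_1 = (10.7 − 1.9)/2 = 4.4 m; q_1 = 0.20 × 0.20 × 4.4 = 0.1760 m³/s
w_2 = (12.2 − 1.9)/2 = 5.15 m; q_2 = 0.48 × 0.59 × 5.15 = 1.458 m³/s
w_3 = (15.4 − 10.7)/2 = 2.35 m; q_3 = 0.65 × 0.89 × 2.35 = 1.359 m³/s
w_4 = (20.1 − 12.2)/2 = 3.95 m; q_4 = 0.49 × 0.80 × 3.95 = 1.548 m³/s
w_5 = (23.3 − 15.4)/2 = 3.95 m; q_5 = 0.51 × 0.48 × 3.95 = 0.9670 m³/s
w_6 = (24.7 − 20.1)/2 = 2.3 m; q_6 = 0.31 × 0.29 × 2.3 = 0.2068 m³/s
w_7 = (24.7 − 23.3)/2 = 0.7 m; q_7 = 0.27 × 0.19 × 0.7 = 0.03591 m³/s
Q = Σ qᵢ = 5.752 m³/s
= 5.752 × 3600 = 20710 m³/h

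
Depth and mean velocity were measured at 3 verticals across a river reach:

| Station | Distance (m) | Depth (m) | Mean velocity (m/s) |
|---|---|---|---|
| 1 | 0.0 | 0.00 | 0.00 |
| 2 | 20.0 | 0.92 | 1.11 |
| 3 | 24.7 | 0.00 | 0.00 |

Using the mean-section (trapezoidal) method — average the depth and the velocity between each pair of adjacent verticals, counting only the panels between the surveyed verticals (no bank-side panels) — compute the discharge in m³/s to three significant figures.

Panel 1-2: Δb = 20 m, d̄ = (0.00+0.92)/2 = 0.46, v̄ = (0.00+1.11)/2 = 0.555 → q = 20×0.46×0.555 = 5.106 m³/s
Panel 2-3: Δb = 4.7 m, d̄ = (0.92+0.00)/2 = 0.46, v̄ = (1.11+0.00)/2 = 0.555 → q = 4.7×0.46×0.555 = 1.200 m³/s
Q = Σ q = 6.306 m³/s

6.31 m³/s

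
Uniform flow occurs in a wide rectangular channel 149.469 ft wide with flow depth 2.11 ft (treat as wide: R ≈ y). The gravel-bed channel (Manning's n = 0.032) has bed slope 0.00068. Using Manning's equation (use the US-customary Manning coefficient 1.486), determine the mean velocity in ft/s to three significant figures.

1.99 ft/s

A = b·y = 149.469 × 2.11 = 315.4 ft²
Wide channel: R ≈ y = 2.11 ft
Q = (1.486/n)·A·R^(2/3)·S^(1/2) = (1.486/0.032) × 315.4 × 2.110^(2/3) × 0.00068^(1/2) = 628.3 ft³/s
V = Q/A = 628.3/315.4 = 1.992 ft/s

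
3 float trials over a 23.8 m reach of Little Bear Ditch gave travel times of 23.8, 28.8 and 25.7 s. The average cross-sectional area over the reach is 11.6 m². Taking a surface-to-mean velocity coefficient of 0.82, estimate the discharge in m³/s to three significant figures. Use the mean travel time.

8.67 m³/s

t̄ = (23.8 + 28.8 + 25.7) / 3 = 26.1 s
v_surface = L / t̄ = 23.8 / 26.1 = 0.9119 m/s
v_mean = 0.82 × 0.9119 = 0.7477 m/s
Q = A × v_mean = 11.6 × 0.7477 = 8.674 m³/s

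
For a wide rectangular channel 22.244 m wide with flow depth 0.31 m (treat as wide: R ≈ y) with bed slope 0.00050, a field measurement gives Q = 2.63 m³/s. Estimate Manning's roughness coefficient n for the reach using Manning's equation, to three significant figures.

A = b·y = 22.244 × 0.31 = 6.896 m²
Wide channel: R ≈ y = 0.31 m
n = (1/Q)·A·R^(2/3)·S^(1/2) = (1/2.63) × 6.896 × 0.4580 × 0.02236 = 0.02685

0.0269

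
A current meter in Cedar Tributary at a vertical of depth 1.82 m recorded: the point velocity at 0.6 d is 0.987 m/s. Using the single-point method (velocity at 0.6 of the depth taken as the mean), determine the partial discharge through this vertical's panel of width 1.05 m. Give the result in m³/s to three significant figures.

v̄ = v₀.₆ = 0.987 m/s
q = v̄ × d × w = 0.9870 × 1.82 × 1.05 = 1.886 m³/s

1.89 m³/s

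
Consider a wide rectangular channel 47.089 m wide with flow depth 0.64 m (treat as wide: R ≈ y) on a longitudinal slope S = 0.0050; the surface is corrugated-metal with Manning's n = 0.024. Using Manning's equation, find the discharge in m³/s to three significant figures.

A = b·y = 47.089 × 0.64 = 30.14 m²
Wide channel: R ≈ y = 0.64 m
Q = (1/n)·A·R^(2/3)·S^(1/2) = (1/0.024) × 30.14 × 0.6400^(2/3) × 0.0050^(1/2) = 65.94 m³/s

65.9 m³/s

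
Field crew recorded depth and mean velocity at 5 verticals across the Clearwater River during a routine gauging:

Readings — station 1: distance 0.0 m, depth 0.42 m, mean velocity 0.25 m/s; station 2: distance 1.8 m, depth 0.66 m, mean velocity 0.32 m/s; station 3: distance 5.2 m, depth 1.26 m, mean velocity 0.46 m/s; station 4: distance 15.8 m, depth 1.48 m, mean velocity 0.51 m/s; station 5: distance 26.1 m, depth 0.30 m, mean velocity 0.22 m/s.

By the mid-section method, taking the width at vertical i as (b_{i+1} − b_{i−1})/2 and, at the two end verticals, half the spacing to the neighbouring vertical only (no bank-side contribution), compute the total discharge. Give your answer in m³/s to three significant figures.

w_1 = (1.8 − 0.0)/2 = 0.9 m; q_1 = 0.25 × 0.42 × 0.9 = 0.09450 m³/s
w_2 = (5.2 − 0.0)/2 = 2.6 m; q_2 = 0.32 × 0.66 × 2.6 = 0.5491 m³/s
w_3 = (15.8 − 1.8)/2 = 7 m; q_3 = 0.46 × 1.26 × 7 = 4.057 m³/s
w_4 = (26.1 − 5.2)/2 = 10.45 m; q_4 = 0.51 × 1.48 × 10.45 = 7.888 m³/s
w_5 = (26.1 − 15.8)/2 = 5.15 m; q_5 = 0.22 × 0.30 × 5.15 = 0.3399 m³/s
Q = Σ qᵢ = 12.93 m³/s

12.9 m³/s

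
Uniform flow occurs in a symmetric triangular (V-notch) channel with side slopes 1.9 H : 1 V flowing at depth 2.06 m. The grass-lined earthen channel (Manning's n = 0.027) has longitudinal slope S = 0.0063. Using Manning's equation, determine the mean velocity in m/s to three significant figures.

2.76 m/s

A = z·y² = 1.9×2.06² = 8.063 m²
P = 2y√(1+z²) = 2×2.06×√(1+1.9²) = 8.846 m
R = A/P = 8.063/8.846 = 0.9115 m
Q = (1/n)·A·R^(2/3)·S^(1/2) = (1/0.027) × 8.063 × 0.9115^(2/3) × 0.0063^(1/2) = 22.28 m³/s
V = Q/A = 22.28/8.063 = 2.764 m/s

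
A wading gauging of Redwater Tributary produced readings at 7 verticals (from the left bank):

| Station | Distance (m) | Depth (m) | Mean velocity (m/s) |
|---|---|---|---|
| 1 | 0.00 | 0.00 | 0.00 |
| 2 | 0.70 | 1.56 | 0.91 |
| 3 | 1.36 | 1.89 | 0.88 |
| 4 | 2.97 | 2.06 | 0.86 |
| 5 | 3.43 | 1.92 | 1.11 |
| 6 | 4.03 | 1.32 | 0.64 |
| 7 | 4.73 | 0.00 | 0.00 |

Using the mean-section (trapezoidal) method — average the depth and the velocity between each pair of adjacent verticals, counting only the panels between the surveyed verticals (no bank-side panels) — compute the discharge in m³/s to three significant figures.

5.93 m³/s

Panel 1-2: Δb = 0.7 m, d̄ = (0.00+1.56)/2 = 0.78, v̄ = (0.00+0.91)/2 = 0.455 → q = 0.7×0.78×0.455 = 0.2484 m³/s
Panel 2-3: Δb = 0.66 m, d̄ = (1.56+1.89)/2 = 1.725, v̄ = (0.91+0.88)/2 = 0.895 → q = 0.66×1.725×0.895 = 1.019 m³/s
Panel 3-4: Δb = 1.61 m, d̄ = (1.89+2.06)/2 = 1.975, v̄ = (0.88+0.86)/2 = 0.87 → q = 1.61×1.975×0.87 = 2.766 m³/s
Panel 4-5: Δb = 0.46 m, d̄ = (2.06+1.92)/2 = 1.99, v̄ = (0.86+1.11)/2 = 0.985 → q = 0.46×1.99×0.985 = 0.9017 m³/s
Panel 5-6: Δb = 0.6 m, d̄ = (1.92+1.32)/2 = 1.62, v̄ = (1.11+0.64)/2 = 0.875 → q = 0.6×1.62×0.875 = 0.8505 m³/s
Panel 6-7: Δb = 0.7 m, d̄ = (1.32+0.00)/2 = 0.66, v̄ = (0.64+0.00)/2 = 0.32 → q = 0.7×0.66×0.32 = 0.1478 m³/s
Q = Σ q = 5.934 m³/s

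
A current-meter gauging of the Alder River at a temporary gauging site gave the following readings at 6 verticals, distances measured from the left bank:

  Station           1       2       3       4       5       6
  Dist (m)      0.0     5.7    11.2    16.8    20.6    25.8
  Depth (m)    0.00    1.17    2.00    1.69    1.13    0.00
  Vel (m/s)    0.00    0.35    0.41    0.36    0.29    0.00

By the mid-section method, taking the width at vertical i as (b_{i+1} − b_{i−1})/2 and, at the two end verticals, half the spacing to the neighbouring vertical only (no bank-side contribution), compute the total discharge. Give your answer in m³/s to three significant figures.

11.2 m³/s

w_2 = (11.2 − 0.0)/2 = 5.6 m; q_2 = 0.35 × 1.17 × 5.6 = 2.293 m³/s
w_3 = (16.8 − 5.7)/2 = 5.55 m; q_3 = 0.41 × 2.00 × 5.55 = 4.551 m³/s
w_4 = (20.6 − 11.2)/2 = 4.7 m; q_4 = 0.36 × 1.69 × 4.7 = 2.859 m³/s
w_5 = (25.8 − 16.8)/2 = 4.5 m; q_5 = 0.29 × 1.13 × 4.5 = 1.475 m³/s
Stations 1, 6 contribute zero (depth or velocity is 0).
Q = Σ qᵢ = 11.18 m³/s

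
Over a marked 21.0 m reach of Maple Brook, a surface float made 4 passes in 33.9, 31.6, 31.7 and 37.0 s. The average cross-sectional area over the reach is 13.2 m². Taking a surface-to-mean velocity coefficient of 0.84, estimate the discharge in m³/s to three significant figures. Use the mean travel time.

t̄ = (33.9 + 31.6 + 31.7 + 37.0) / 4 = 33.55 s
v_surface = L / t̄ = 21.0 / 33.55 = 0.6259 m/s
v_mean = 0.84 × 0.6259 = 0.5258 m/s
Q = A × v_mean = 13.2 × 0.5258 = 6.940 m³/s

6.94 m³/s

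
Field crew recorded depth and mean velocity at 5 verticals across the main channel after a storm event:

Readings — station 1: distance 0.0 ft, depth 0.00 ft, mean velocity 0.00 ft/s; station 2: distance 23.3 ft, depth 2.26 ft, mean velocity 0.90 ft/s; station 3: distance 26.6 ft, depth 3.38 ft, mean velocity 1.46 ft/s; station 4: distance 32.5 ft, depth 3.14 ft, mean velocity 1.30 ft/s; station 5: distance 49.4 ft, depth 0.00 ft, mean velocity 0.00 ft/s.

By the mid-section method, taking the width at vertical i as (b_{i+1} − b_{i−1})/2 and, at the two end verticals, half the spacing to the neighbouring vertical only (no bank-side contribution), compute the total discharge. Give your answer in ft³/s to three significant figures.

w_2 = (26.6 − 0.0)/2 = 13.3 ft; q_2 = 0.90 × 2.26 × 13.3 = 27.05 ft³/s
w_3 = (32.5 − 23.3)/2 = 4.6 ft; q_3 = 1.46 × 3.38 × 4.6 = 22.70 ft³/s
w_4 = (49.4 − 26.6)/2 = 11.4 ft; q_4 = 1.30 × 3.14 × 11.4 = 46.53 ft³/s
Stations 1, 5 contribute zero (depth or velocity is 0).
Q = Σ qᵢ = 96.29 ft³/s

96.3 ft³/s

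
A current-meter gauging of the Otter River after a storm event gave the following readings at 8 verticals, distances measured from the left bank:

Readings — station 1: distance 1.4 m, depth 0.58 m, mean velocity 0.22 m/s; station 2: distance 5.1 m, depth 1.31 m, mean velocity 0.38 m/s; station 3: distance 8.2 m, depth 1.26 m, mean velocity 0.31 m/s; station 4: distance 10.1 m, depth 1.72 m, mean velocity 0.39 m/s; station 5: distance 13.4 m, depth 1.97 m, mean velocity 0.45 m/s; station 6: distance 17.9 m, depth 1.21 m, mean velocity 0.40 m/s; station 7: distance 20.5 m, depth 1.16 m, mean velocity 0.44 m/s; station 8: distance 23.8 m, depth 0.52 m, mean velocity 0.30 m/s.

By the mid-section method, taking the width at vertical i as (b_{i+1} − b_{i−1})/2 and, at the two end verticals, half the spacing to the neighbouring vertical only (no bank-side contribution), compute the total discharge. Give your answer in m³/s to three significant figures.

w_1 = (5.1 − 1.4)/2 = 1.85 m; q_1 = 0.22 × 0.58 × 1.85 = 0.2361 m³/s
w_2 = (8.2 − 1.4)/2 = 3.4 m; q_2 = 0.38 × 1.31 × 3.4 = 1.693 m³/s
w_3 = (10.1 − 5.1)/2 = 2.5 m; q_3 = 0.31 × 1.26 × 2.5 = 0.9765 m³/s
w_4 = (13.4 − 8.2)/2 = 2.6 m; q_4 = 0.39 × 1.72 × 2.6 = 1.744 m³/s
w_5 = (17.9 − 10.1)/2 = 3.9 m; q_5 = 0.45 × 1.97 × 3.9 = 3.457 m³/s
w_6 = (20.5 − 13.4)/2 = 3.55 m; q_6 = 0.40 × 1.21 × 3.55 = 1.718 m³/s
w_7 = (23.8 − 17.9)/2 = 2.95 m; q_7 = 0.44 × 1.16 × 2.95 = 1.506 m³/s
w_8 = (23.8 − 20.5)/2 = 1.65 m; q_8 = 0.30 × 0.52 × 1.65 = 0.2574 m³/s
Q = Σ qᵢ = 11.59 m³/s

11.6 m³/s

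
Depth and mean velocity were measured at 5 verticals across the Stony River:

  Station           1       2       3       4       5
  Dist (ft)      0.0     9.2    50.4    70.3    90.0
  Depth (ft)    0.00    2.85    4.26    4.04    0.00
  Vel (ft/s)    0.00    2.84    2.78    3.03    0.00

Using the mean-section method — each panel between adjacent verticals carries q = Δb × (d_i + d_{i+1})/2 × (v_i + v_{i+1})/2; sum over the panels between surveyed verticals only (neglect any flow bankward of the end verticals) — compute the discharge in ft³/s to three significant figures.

Panel 1-2: Δb = 9.2 ft, d̄ = (0.00+2.85)/2 = 1.425, v̄ = (0.00+2.84)/2 = 1.42 → q = 9.2×1.425×1.42 = 18.62 ft³/s
Panel 2-3: Δb = 41.2 ft, d̄ = (2.85+4.26)/2 = 3.555, v̄ = (2.84+2.78)/2 = 2.81 → q = 41.2×3.555×2.81 = 411.6 ft³/s
Panel 3-4: Δb = 19.9 ft, d̄ = (4.26+4.04)/2 = 4.15, v̄ = (2.78+3.03)/2 = 2.905 → q = 19.9×4.15×2.905 = 239.9 ft³/s
Panel 4-5: Δb = 19.7 ft, d̄ = (4.04+0.00)/2 = 2.02, v̄ = (3.03+0.00)/2 = 1.515 → q = 19.7×2.02×1.515 = 60.29 ft³/s
Q = Σ q = 730.4 ft³/s

730 ft³/s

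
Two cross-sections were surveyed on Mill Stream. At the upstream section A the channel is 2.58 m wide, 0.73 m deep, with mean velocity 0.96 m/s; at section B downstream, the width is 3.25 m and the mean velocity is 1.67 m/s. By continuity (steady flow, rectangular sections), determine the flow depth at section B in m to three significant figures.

Q = A₁V₁ = (2.58×0.73) × 0.96 = 1.808 m³/s
d₂ = Q/(b₂ V₂) = 1.808/(3.25×1.67) = 0.3331 m

0.333 m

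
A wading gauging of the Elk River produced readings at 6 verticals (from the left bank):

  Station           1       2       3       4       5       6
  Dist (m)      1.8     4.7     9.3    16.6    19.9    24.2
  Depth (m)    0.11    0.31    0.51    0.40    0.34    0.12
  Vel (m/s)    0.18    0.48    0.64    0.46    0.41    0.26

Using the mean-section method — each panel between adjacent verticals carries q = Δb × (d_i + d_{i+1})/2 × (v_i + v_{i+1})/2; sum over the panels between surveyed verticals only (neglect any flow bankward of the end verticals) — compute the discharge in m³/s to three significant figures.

Panel 1-2: Δb = 2.9 m, d̄ = (0.11+0.31)/2 = 0.21, v̄ = (0.18+0.48)/2 = 0.33 → q = 2.9×0.21×0.33 = 0.2010 m³/s
Panel 2-3: Δb = 4.6 m, d̄ = (0.31+0.51)/2 = 0.41, v̄ = (0.48+0.64)/2 = 0.56 → q = 4.6×0.41×0.56 = 1.056 m³/s
Panel 3-4: Δb = 7.3 m, d̄ = (0.51+0.40)/2 = 0.455, v̄ = (0.64+0.46)/2 = 0.55 → q = 7.3×0.455×0.55 = 1.827 m³/s
Panel 4-5: Δb = 3.3 m, d̄ = (0.40+0.34)/2 = 0.37, v̄ = (0.46+0.41)/2 = 0.435 → q = 3.3×0.37×0.435 = 0.5311 m³/s
Panel 5-6: Δb = 4.3 m, d̄ = (0.34+0.12)/2 = 0.23, v̄ = (0.41+0.26)/2 = 0.335 → q = 4.3×0.23×0.335 = 0.3313 m³/s
Q = Σ q = 3.946 m³/s

3.95 m³/s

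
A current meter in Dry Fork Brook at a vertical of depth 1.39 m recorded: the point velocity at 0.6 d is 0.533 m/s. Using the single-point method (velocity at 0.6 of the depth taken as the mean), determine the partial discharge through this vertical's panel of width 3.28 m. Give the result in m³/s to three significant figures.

2.43 m³/s

v̄ = v₀.₆ = 0.533 m/s
q = v̄ × d × w = 0.5330 × 1.39 × 3.28 = 2.430 m³/s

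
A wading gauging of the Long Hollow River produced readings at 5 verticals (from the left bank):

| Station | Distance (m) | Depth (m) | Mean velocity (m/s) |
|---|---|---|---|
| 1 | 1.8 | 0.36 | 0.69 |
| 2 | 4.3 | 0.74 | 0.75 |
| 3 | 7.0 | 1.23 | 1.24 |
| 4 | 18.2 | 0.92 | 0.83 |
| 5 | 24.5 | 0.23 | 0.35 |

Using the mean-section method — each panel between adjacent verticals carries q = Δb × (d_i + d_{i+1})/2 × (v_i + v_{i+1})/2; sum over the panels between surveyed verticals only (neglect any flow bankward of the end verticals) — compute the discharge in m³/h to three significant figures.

Panel 1-2: Δb = 2.5 m, d̄ = (0.36+0.74)/2 = 0.55, v̄ = (0.69+0.75)/2 = 0.72 → q = 2.5×0.55×0.72 = 0.9900 m³/s
Panel 2-3: Δb = 2.7 m, d̄ = (0.74+1.23)/2 = 0.985, v̄ = (0.75+1.24)/2 = 0.995 → q = 2.7×0.985×0.995 = 2.646 m³/s
Panel 3-4: Δb = 11.2 m, d̄ = (1.23+0.92)/2 = 1.075, v̄ = (1.24+0.83)/2 = 1.035 → q = 11.2×1.075×1.035 = 12.46 m³/s
Panel 4-5: Δb = 6.3 m, d̄ = (0.92+0.23)/2 = 0.575, v̄ = (0.83+0.35)/2 = 0.59 → q = 6.3×0.575×0.59 = 2.137 m³/s
Q = Σ q = 18.23 m³/s
= 18.23 × 3600 = 65650 m³/h

65600 m³/h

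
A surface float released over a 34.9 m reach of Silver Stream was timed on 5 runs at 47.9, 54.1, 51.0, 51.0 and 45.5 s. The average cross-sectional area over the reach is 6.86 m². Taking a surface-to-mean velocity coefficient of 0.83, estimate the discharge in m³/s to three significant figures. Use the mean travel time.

3.98 m³/s

t̄ = (47.9 + 54.1 + 51.0 + 51.0 + 45.5) / 5 = 49.9 s
v_surface = L / t̄ = 34.9 / 49.9 = 0.6994 m/s
v_mean = 0.83 × 0.6994 = 0.5805 m/s
Q = A × v_mean = 6.86 × 0.5805 = 3.982 m³/s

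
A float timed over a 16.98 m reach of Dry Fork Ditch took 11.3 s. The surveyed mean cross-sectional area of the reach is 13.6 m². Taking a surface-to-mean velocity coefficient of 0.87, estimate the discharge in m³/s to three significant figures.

v_surface = L / t̄ = 16.98 / 11.3 = 1.503 m/s
v_mean = 0.87 × 1.503 = 1.307 m/s
Q = A × v_mean = 13.6 × 1.307 = 17.78 m³/s

17.8 m³/s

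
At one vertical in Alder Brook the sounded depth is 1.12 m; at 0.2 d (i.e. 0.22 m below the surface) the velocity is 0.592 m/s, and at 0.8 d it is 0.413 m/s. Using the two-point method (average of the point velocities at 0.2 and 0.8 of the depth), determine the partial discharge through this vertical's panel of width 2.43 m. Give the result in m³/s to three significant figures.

v̄ = (0.592 + 0.413) / 2 = 0.5025 m/s
q = v̄ × d × w = 0.5025 × 1.12 × 2.43 = 1.368 m³/s

1.37 m³/s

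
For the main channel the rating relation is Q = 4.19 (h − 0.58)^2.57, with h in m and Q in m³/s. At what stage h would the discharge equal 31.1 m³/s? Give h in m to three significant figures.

2.76 m

h − h₀ = (Q/C)^(1/b) = (31.1/4.19)^(1/2.57) = 2.181 m
h = 0.58 + 2.181 = 2.761 m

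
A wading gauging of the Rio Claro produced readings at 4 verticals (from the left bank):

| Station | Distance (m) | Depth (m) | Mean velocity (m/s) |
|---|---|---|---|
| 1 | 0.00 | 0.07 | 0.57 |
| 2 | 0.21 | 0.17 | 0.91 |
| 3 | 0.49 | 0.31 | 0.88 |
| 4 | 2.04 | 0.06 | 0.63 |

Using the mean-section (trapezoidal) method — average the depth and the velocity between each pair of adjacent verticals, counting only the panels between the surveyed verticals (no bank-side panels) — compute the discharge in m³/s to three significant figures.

0.295 m³/s

Panel 1-2: Δb = 0.21 m, d̄ = (0.07+0.17)/2 = 0.12, v̄ = (0.57+0.91)/2 = 0.74 → q = 0.21×0.12×0.74 = 0.01865 m³/s
Panel 2-3: Δb = 0.28 m, d̄ = (0.17+0.31)/2 = 0.24, v̄ = (0.91+0.88)/2 = 0.895 → q = 0.28×0.24×0.895 = 0.06014 m³/s
Panel 3-4: Δb = 1.55 m, d̄ = (0.31+0.06)/2 = 0.185, v̄ = (0.88+0.63)/2 = 0.755 → q = 1.55×0.185×0.755 = 0.2165 m³/s
Q = Σ q = 0.2953 m³/s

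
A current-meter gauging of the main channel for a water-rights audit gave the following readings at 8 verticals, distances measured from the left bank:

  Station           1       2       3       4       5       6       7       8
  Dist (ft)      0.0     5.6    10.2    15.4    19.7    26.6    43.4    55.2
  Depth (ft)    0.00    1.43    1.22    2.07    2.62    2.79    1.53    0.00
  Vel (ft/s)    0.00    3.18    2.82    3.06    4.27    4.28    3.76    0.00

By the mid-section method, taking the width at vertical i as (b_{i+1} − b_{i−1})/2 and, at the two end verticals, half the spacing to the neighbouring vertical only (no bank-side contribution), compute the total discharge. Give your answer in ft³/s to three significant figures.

w_2 = (10.2 − 0.0)/2 = 5.1 ft; q_2 = 3.18 × 1.43 × 5.1 = 23.19 ft³/s
w_3 = (15.4 − 5.6)/2 = 4.9 ft; q_3 = 2.82 × 1.22 × 4.9 = 16.86 ft³/s
w_4 = (19.7 − 10.2)/2 = 4.75 ft; q_4 = 3.06 × 2.07 × 4.75 = 30.09 ft³/s
w_5 = (26.6 − 15.4)/2 = 5.6 ft; q_5 = 4.27 × 2.62 × 5.6 = 62.65 ft³/s
w_6 = (43.4 − 19.7)/2 = 11.85 ft; q_6 = 4.28 × 2.79 × 11.85 = 141.5 ft³/s
w_7 = (55.2 − 26.6)/2 = 14.3 ft; q_7 = 3.76 × 1.53 × 14.3 = 82.27 ft³/s
Stations 1, 8 contribute zero (depth or velocity is 0).
Q = Σ qᵢ = 356.6 ft³/s

357 ft³/s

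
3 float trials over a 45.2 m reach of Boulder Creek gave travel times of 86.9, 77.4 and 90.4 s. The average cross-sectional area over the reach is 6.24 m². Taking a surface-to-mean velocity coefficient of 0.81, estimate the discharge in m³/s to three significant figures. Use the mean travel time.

2.69 m³/s

t̄ = (86.9 + 77.4 + 90.4) / 3 = 84.9 s
v_surface = L / t̄ = 45.2 / 84.9 = 0.5324 m/s
v_mean = 0.81 × 0.5324 = 0.4312 m/s
Q = A × v_mean = 6.24 × 0.4312 = 2.691 m³/s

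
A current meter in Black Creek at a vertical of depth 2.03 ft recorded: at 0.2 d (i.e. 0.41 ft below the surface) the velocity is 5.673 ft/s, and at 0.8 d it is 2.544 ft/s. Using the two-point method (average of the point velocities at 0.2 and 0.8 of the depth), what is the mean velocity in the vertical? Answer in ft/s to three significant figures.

4.11 ft/s

v̄ = (5.673 + 2.544) / 2 = 4.109 ft/s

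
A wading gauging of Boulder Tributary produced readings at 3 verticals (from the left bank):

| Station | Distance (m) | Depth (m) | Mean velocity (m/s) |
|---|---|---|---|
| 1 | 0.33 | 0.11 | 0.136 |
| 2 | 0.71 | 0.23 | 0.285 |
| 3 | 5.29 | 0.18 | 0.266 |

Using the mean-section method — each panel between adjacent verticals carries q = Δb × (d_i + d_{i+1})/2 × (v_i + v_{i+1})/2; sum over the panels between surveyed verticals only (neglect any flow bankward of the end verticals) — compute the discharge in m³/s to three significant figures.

Panel 1-2: Δb = 0.38 m, d̄ = (0.11+0.23)/2 = 0.17, v̄ = (0.136+0.285)/2 = 0.2105 → q = 0.38×0.17×0.2105 = 0.01360 m³/s
Panel 2-3: Δb = 4.58 m, d̄ = (0.23+0.18)/2 = 0.205, v̄ = (0.285+0.266)/2 = 0.2755 → q = 4.58×0.205×0.2755 = 0.2587 m³/s
Q = Σ q = 0.2723 m³/s

0.272 m³/s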